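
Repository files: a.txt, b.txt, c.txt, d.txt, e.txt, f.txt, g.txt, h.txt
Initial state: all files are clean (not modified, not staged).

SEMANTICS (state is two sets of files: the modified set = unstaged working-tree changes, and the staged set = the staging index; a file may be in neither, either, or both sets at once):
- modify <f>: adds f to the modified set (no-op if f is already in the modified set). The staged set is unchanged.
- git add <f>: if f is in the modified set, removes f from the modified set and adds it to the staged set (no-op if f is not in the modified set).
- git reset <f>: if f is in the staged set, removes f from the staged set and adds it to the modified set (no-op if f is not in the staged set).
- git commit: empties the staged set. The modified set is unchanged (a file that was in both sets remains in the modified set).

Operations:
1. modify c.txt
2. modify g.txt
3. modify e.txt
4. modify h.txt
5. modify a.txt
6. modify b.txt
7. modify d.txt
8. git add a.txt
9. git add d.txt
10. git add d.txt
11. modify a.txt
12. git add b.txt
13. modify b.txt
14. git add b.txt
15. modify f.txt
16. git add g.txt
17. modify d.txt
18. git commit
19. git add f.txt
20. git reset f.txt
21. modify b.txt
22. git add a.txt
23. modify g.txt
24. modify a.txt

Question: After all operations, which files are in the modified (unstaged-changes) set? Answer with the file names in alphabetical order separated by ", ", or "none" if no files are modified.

After op 1 (modify c.txt): modified={c.txt} staged={none}
After op 2 (modify g.txt): modified={c.txt, g.txt} staged={none}
After op 3 (modify e.txt): modified={c.txt, e.txt, g.txt} staged={none}
After op 4 (modify h.txt): modified={c.txt, e.txt, g.txt, h.txt} staged={none}
After op 5 (modify a.txt): modified={a.txt, c.txt, e.txt, g.txt, h.txt} staged={none}
After op 6 (modify b.txt): modified={a.txt, b.txt, c.txt, e.txt, g.txt, h.txt} staged={none}
After op 7 (modify d.txt): modified={a.txt, b.txt, c.txt, d.txt, e.txt, g.txt, h.txt} staged={none}
After op 8 (git add a.txt): modified={b.txt, c.txt, d.txt, e.txt, g.txt, h.txt} staged={a.txt}
After op 9 (git add d.txt): modified={b.txt, c.txt, e.txt, g.txt, h.txt} staged={a.txt, d.txt}
After op 10 (git add d.txt): modified={b.txt, c.txt, e.txt, g.txt, h.txt} staged={a.txt, d.txt}
After op 11 (modify a.txt): modified={a.txt, b.txt, c.txt, e.txt, g.txt, h.txt} staged={a.txt, d.txt}
After op 12 (git add b.txt): modified={a.txt, c.txt, e.txt, g.txt, h.txt} staged={a.txt, b.txt, d.txt}
After op 13 (modify b.txt): modified={a.txt, b.txt, c.txt, e.txt, g.txt, h.txt} staged={a.txt, b.txt, d.txt}
After op 14 (git add b.txt): modified={a.txt, c.txt, e.txt, g.txt, h.txt} staged={a.txt, b.txt, d.txt}
After op 15 (modify f.txt): modified={a.txt, c.txt, e.txt, f.txt, g.txt, h.txt} staged={a.txt, b.txt, d.txt}
After op 16 (git add g.txt): modified={a.txt, c.txt, e.txt, f.txt, h.txt} staged={a.txt, b.txt, d.txt, g.txt}
After op 17 (modify d.txt): modified={a.txt, c.txt, d.txt, e.txt, f.txt, h.txt} staged={a.txt, b.txt, d.txt, g.txt}
After op 18 (git commit): modified={a.txt, c.txt, d.txt, e.txt, f.txt, h.txt} staged={none}
After op 19 (git add f.txt): modified={a.txt, c.txt, d.txt, e.txt, h.txt} staged={f.txt}
After op 20 (git reset f.txt): modified={a.txt, c.txt, d.txt, e.txt, f.txt, h.txt} staged={none}
After op 21 (modify b.txt): modified={a.txt, b.txt, c.txt, d.txt, e.txt, f.txt, h.txt} staged={none}
After op 22 (git add a.txt): modified={b.txt, c.txt, d.txt, e.txt, f.txt, h.txt} staged={a.txt}
After op 23 (modify g.txt): modified={b.txt, c.txt, d.txt, e.txt, f.txt, g.txt, h.txt} staged={a.txt}
After op 24 (modify a.txt): modified={a.txt, b.txt, c.txt, d.txt, e.txt, f.txt, g.txt, h.txt} staged={a.txt}

Answer: a.txt, b.txt, c.txt, d.txt, e.txt, f.txt, g.txt, h.txt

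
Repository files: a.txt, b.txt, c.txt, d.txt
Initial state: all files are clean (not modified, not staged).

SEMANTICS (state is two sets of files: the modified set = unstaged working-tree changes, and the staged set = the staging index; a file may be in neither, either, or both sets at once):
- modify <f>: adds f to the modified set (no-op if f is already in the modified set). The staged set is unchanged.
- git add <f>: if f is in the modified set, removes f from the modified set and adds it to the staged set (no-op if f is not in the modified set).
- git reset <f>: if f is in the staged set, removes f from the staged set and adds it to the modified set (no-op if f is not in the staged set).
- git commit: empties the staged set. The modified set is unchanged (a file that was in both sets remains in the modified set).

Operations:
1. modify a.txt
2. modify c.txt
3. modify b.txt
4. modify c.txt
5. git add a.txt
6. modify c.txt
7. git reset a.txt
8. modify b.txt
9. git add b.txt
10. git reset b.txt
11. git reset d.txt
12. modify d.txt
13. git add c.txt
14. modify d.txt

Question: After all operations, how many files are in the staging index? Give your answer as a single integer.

After op 1 (modify a.txt): modified={a.txt} staged={none}
After op 2 (modify c.txt): modified={a.txt, c.txt} staged={none}
After op 3 (modify b.txt): modified={a.txt, b.txt, c.txt} staged={none}
After op 4 (modify c.txt): modified={a.txt, b.txt, c.txt} staged={none}
After op 5 (git add a.txt): modified={b.txt, c.txt} staged={a.txt}
After op 6 (modify c.txt): modified={b.txt, c.txt} staged={a.txt}
After op 7 (git reset a.txt): modified={a.txt, b.txt, c.txt} staged={none}
After op 8 (modify b.txt): modified={a.txt, b.txt, c.txt} staged={none}
After op 9 (git add b.txt): modified={a.txt, c.txt} staged={b.txt}
After op 10 (git reset b.txt): modified={a.txt, b.txt, c.txt} staged={none}
After op 11 (git reset d.txt): modified={a.txt, b.txt, c.txt} staged={none}
After op 12 (modify d.txt): modified={a.txt, b.txt, c.txt, d.txt} staged={none}
After op 13 (git add c.txt): modified={a.txt, b.txt, d.txt} staged={c.txt}
After op 14 (modify d.txt): modified={a.txt, b.txt, d.txt} staged={c.txt}
Final staged set: {c.txt} -> count=1

Answer: 1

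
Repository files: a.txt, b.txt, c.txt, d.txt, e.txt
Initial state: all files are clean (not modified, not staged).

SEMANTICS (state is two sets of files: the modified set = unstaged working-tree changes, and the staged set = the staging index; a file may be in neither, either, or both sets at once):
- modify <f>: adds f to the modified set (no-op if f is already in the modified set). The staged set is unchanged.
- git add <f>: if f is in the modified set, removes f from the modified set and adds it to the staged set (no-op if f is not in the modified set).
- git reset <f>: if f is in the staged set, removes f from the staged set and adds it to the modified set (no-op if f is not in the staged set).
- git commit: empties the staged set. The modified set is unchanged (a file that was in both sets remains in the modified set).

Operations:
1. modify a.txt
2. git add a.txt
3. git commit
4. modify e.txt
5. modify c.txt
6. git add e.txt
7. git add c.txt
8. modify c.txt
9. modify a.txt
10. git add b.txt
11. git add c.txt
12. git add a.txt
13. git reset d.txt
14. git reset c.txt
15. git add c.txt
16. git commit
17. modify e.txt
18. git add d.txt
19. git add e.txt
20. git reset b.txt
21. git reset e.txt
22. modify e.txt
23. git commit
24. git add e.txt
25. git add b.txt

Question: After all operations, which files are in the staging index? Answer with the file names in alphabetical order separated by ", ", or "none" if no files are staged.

After op 1 (modify a.txt): modified={a.txt} staged={none}
After op 2 (git add a.txt): modified={none} staged={a.txt}
After op 3 (git commit): modified={none} staged={none}
After op 4 (modify e.txt): modified={e.txt} staged={none}
After op 5 (modify c.txt): modified={c.txt, e.txt} staged={none}
After op 6 (git add e.txt): modified={c.txt} staged={e.txt}
After op 7 (git add c.txt): modified={none} staged={c.txt, e.txt}
After op 8 (modify c.txt): modified={c.txt} staged={c.txt, e.txt}
After op 9 (modify a.txt): modified={a.txt, c.txt} staged={c.txt, e.txt}
After op 10 (git add b.txt): modified={a.txt, c.txt} staged={c.txt, e.txt}
After op 11 (git add c.txt): modified={a.txt} staged={c.txt, e.txt}
After op 12 (git add a.txt): modified={none} staged={a.txt, c.txt, e.txt}
After op 13 (git reset d.txt): modified={none} staged={a.txt, c.txt, e.txt}
After op 14 (git reset c.txt): modified={c.txt} staged={a.txt, e.txt}
After op 15 (git add c.txt): modified={none} staged={a.txt, c.txt, e.txt}
After op 16 (git commit): modified={none} staged={none}
After op 17 (modify e.txt): modified={e.txt} staged={none}
After op 18 (git add d.txt): modified={e.txt} staged={none}
After op 19 (git add e.txt): modified={none} staged={e.txt}
After op 20 (git reset b.txt): modified={none} staged={e.txt}
After op 21 (git reset e.txt): modified={e.txt} staged={none}
After op 22 (modify e.txt): modified={e.txt} staged={none}
After op 23 (git commit): modified={e.txt} staged={none}
After op 24 (git add e.txt): modified={none} staged={e.txt}
After op 25 (git add b.txt): modified={none} staged={e.txt}

Answer: e.txt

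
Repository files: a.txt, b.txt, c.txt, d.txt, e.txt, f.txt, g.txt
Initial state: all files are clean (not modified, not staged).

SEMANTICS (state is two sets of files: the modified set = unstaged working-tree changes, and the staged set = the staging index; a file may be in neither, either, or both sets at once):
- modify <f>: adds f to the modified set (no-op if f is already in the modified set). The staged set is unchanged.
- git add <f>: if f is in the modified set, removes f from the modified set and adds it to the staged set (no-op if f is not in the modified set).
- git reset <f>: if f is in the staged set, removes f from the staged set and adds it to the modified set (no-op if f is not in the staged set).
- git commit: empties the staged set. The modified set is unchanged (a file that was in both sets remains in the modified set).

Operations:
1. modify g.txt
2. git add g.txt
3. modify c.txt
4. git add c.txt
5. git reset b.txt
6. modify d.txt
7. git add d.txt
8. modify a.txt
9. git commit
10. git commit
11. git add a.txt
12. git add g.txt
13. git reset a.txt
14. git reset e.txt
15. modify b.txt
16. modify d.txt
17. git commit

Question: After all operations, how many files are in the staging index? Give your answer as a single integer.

After op 1 (modify g.txt): modified={g.txt} staged={none}
After op 2 (git add g.txt): modified={none} staged={g.txt}
After op 3 (modify c.txt): modified={c.txt} staged={g.txt}
After op 4 (git add c.txt): modified={none} staged={c.txt, g.txt}
After op 5 (git reset b.txt): modified={none} staged={c.txt, g.txt}
After op 6 (modify d.txt): modified={d.txt} staged={c.txt, g.txt}
After op 7 (git add d.txt): modified={none} staged={c.txt, d.txt, g.txt}
After op 8 (modify a.txt): modified={a.txt} staged={c.txt, d.txt, g.txt}
After op 9 (git commit): modified={a.txt} staged={none}
After op 10 (git commit): modified={a.txt} staged={none}
After op 11 (git add a.txt): modified={none} staged={a.txt}
After op 12 (git add g.txt): modified={none} staged={a.txt}
After op 13 (git reset a.txt): modified={a.txt} staged={none}
After op 14 (git reset e.txt): modified={a.txt} staged={none}
After op 15 (modify b.txt): modified={a.txt, b.txt} staged={none}
After op 16 (modify d.txt): modified={a.txt, b.txt, d.txt} staged={none}
After op 17 (git commit): modified={a.txt, b.txt, d.txt} staged={none}
Final staged set: {none} -> count=0

Answer: 0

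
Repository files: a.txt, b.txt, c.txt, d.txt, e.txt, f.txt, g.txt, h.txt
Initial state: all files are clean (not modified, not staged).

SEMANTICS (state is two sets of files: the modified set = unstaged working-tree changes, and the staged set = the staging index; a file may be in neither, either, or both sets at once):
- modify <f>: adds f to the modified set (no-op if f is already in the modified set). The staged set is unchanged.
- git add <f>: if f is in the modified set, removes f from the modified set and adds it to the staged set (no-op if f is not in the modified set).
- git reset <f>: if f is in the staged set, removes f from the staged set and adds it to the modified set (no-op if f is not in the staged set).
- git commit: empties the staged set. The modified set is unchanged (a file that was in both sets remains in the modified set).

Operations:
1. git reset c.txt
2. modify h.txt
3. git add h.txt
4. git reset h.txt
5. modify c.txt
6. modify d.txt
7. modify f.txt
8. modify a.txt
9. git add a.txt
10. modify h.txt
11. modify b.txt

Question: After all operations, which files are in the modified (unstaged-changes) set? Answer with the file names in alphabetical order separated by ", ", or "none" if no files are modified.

After op 1 (git reset c.txt): modified={none} staged={none}
After op 2 (modify h.txt): modified={h.txt} staged={none}
After op 3 (git add h.txt): modified={none} staged={h.txt}
After op 4 (git reset h.txt): modified={h.txt} staged={none}
After op 5 (modify c.txt): modified={c.txt, h.txt} staged={none}
After op 6 (modify d.txt): modified={c.txt, d.txt, h.txt} staged={none}
After op 7 (modify f.txt): modified={c.txt, d.txt, f.txt, h.txt} staged={none}
After op 8 (modify a.txt): modified={a.txt, c.txt, d.txt, f.txt, h.txt} staged={none}
After op 9 (git add a.txt): modified={c.txt, d.txt, f.txt, h.txt} staged={a.txt}
After op 10 (modify h.txt): modified={c.txt, d.txt, f.txt, h.txt} staged={a.txt}
After op 11 (modify b.txt): modified={b.txt, c.txt, d.txt, f.txt, h.txt} staged={a.txt}

Answer: b.txt, c.txt, d.txt, f.txt, h.txt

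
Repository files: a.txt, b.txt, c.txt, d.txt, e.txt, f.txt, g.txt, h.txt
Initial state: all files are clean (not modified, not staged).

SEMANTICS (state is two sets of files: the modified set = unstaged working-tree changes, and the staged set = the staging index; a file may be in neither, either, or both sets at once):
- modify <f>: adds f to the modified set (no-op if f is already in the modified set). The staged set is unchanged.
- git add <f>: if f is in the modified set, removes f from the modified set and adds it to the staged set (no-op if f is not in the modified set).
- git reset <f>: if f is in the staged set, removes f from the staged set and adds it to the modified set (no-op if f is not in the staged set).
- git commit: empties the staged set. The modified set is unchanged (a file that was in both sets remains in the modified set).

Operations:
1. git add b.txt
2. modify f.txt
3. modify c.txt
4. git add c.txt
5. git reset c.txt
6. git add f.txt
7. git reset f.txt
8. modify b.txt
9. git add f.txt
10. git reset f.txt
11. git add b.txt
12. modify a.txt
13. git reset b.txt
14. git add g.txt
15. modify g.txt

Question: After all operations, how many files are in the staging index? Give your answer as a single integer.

Answer: 0

Derivation:
After op 1 (git add b.txt): modified={none} staged={none}
After op 2 (modify f.txt): modified={f.txt} staged={none}
After op 3 (modify c.txt): modified={c.txt, f.txt} staged={none}
After op 4 (git add c.txt): modified={f.txt} staged={c.txt}
After op 5 (git reset c.txt): modified={c.txt, f.txt} staged={none}
After op 6 (git add f.txt): modified={c.txt} staged={f.txt}
After op 7 (git reset f.txt): modified={c.txt, f.txt} staged={none}
After op 8 (modify b.txt): modified={b.txt, c.txt, f.txt} staged={none}
After op 9 (git add f.txt): modified={b.txt, c.txt} staged={f.txt}
After op 10 (git reset f.txt): modified={b.txt, c.txt, f.txt} staged={none}
After op 11 (git add b.txt): modified={c.txt, f.txt} staged={b.txt}
After op 12 (modify a.txt): modified={a.txt, c.txt, f.txt} staged={b.txt}
After op 13 (git reset b.txt): modified={a.txt, b.txt, c.txt, f.txt} staged={none}
After op 14 (git add g.txt): modified={a.txt, b.txt, c.txt, f.txt} staged={none}
After op 15 (modify g.txt): modified={a.txt, b.txt, c.txt, f.txt, g.txt} staged={none}
Final staged set: {none} -> count=0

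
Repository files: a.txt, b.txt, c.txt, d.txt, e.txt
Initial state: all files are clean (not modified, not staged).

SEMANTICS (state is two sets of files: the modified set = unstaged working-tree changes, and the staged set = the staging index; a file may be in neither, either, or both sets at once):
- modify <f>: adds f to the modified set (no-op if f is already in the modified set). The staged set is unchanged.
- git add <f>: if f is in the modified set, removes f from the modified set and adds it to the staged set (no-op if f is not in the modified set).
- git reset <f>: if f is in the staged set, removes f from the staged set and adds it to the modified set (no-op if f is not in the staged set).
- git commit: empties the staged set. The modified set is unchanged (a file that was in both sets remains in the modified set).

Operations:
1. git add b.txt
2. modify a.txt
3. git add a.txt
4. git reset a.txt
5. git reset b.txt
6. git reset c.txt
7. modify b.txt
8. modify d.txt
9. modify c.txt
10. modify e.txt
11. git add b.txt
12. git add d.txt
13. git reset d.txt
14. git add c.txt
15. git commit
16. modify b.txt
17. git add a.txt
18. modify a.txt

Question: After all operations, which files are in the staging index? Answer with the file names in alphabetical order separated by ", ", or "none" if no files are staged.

Answer: a.txt

Derivation:
After op 1 (git add b.txt): modified={none} staged={none}
After op 2 (modify a.txt): modified={a.txt} staged={none}
After op 3 (git add a.txt): modified={none} staged={a.txt}
After op 4 (git reset a.txt): modified={a.txt} staged={none}
After op 5 (git reset b.txt): modified={a.txt} staged={none}
After op 6 (git reset c.txt): modified={a.txt} staged={none}
After op 7 (modify b.txt): modified={a.txt, b.txt} staged={none}
After op 8 (modify d.txt): modified={a.txt, b.txt, d.txt} staged={none}
After op 9 (modify c.txt): modified={a.txt, b.txt, c.txt, d.txt} staged={none}
After op 10 (modify e.txt): modified={a.txt, b.txt, c.txt, d.txt, e.txt} staged={none}
After op 11 (git add b.txt): modified={a.txt, c.txt, d.txt, e.txt} staged={b.txt}
After op 12 (git add d.txt): modified={a.txt, c.txt, e.txt} staged={b.txt, d.txt}
After op 13 (git reset d.txt): modified={a.txt, c.txt, d.txt, e.txt} staged={b.txt}
After op 14 (git add c.txt): modified={a.txt, d.txt, e.txt} staged={b.txt, c.txt}
After op 15 (git commit): modified={a.txt, d.txt, e.txt} staged={none}
After op 16 (modify b.txt): modified={a.txt, b.txt, d.txt, e.txt} staged={none}
After op 17 (git add a.txt): modified={b.txt, d.txt, e.txt} staged={a.txt}
After op 18 (modify a.txt): modified={a.txt, b.txt, d.txt, e.txt} staged={a.txt}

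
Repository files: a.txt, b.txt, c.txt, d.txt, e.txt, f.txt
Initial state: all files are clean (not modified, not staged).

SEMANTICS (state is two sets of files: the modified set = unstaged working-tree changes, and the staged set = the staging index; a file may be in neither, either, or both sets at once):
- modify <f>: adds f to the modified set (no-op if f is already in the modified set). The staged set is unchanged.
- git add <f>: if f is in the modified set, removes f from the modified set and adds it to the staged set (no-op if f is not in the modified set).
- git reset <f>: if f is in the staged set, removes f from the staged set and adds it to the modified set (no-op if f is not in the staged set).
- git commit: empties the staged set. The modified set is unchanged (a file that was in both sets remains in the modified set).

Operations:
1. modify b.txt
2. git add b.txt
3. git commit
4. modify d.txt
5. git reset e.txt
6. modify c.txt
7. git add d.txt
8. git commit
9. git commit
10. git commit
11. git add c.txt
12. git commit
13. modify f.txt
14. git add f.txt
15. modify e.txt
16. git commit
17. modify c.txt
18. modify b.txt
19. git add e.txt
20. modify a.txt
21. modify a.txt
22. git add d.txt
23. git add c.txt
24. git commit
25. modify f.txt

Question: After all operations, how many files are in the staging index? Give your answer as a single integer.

Answer: 0

Derivation:
After op 1 (modify b.txt): modified={b.txt} staged={none}
After op 2 (git add b.txt): modified={none} staged={b.txt}
After op 3 (git commit): modified={none} staged={none}
After op 4 (modify d.txt): modified={d.txt} staged={none}
After op 5 (git reset e.txt): modified={d.txt} staged={none}
After op 6 (modify c.txt): modified={c.txt, d.txt} staged={none}
After op 7 (git add d.txt): modified={c.txt} staged={d.txt}
After op 8 (git commit): modified={c.txt} staged={none}
After op 9 (git commit): modified={c.txt} staged={none}
After op 10 (git commit): modified={c.txt} staged={none}
After op 11 (git add c.txt): modified={none} staged={c.txt}
After op 12 (git commit): modified={none} staged={none}
After op 13 (modify f.txt): modified={f.txt} staged={none}
After op 14 (git add f.txt): modified={none} staged={f.txt}
After op 15 (modify e.txt): modified={e.txt} staged={f.txt}
After op 16 (git commit): modified={e.txt} staged={none}
After op 17 (modify c.txt): modified={c.txt, e.txt} staged={none}
After op 18 (modify b.txt): modified={b.txt, c.txt, e.txt} staged={none}
After op 19 (git add e.txt): modified={b.txt, c.txt} staged={e.txt}
After op 20 (modify a.txt): modified={a.txt, b.txt, c.txt} staged={e.txt}
After op 21 (modify a.txt): modified={a.txt, b.txt, c.txt} staged={e.txt}
After op 22 (git add d.txt): modified={a.txt, b.txt, c.txt} staged={e.txt}
After op 23 (git add c.txt): modified={a.txt, b.txt} staged={c.txt, e.txt}
After op 24 (git commit): modified={a.txt, b.txt} staged={none}
After op 25 (modify f.txt): modified={a.txt, b.txt, f.txt} staged={none}
Final staged set: {none} -> count=0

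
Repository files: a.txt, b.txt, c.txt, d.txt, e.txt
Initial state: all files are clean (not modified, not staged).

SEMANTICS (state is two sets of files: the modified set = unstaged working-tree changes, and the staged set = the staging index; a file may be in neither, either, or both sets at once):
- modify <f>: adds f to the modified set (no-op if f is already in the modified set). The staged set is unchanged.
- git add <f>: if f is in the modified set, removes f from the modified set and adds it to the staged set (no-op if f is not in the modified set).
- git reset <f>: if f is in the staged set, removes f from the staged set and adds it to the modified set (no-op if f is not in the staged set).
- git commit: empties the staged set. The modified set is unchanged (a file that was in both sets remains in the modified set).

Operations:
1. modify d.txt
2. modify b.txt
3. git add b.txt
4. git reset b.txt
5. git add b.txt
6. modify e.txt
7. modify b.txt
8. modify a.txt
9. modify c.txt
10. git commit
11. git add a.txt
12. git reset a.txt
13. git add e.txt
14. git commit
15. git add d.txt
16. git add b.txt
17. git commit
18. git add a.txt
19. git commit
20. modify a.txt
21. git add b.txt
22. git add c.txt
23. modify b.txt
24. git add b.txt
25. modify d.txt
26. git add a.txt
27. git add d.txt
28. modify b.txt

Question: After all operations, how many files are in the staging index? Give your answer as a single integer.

Answer: 4

Derivation:
After op 1 (modify d.txt): modified={d.txt} staged={none}
After op 2 (modify b.txt): modified={b.txt, d.txt} staged={none}
After op 3 (git add b.txt): modified={d.txt} staged={b.txt}
After op 4 (git reset b.txt): modified={b.txt, d.txt} staged={none}
After op 5 (git add b.txt): modified={d.txt} staged={b.txt}
After op 6 (modify e.txt): modified={d.txt, e.txt} staged={b.txt}
After op 7 (modify b.txt): modified={b.txt, d.txt, e.txt} staged={b.txt}
After op 8 (modify a.txt): modified={a.txt, b.txt, d.txt, e.txt} staged={b.txt}
After op 9 (modify c.txt): modified={a.txt, b.txt, c.txt, d.txt, e.txt} staged={b.txt}
After op 10 (git commit): modified={a.txt, b.txt, c.txt, d.txt, e.txt} staged={none}
After op 11 (git add a.txt): modified={b.txt, c.txt, d.txt, e.txt} staged={a.txt}
After op 12 (git reset a.txt): modified={a.txt, b.txt, c.txt, d.txt, e.txt} staged={none}
After op 13 (git add e.txt): modified={a.txt, b.txt, c.txt, d.txt} staged={e.txt}
After op 14 (git commit): modified={a.txt, b.txt, c.txt, d.txt} staged={none}
After op 15 (git add d.txt): modified={a.txt, b.txt, c.txt} staged={d.txt}
After op 16 (git add b.txt): modified={a.txt, c.txt} staged={b.txt, d.txt}
After op 17 (git commit): modified={a.txt, c.txt} staged={none}
After op 18 (git add a.txt): modified={c.txt} staged={a.txt}
After op 19 (git commit): modified={c.txt} staged={none}
After op 20 (modify a.txt): modified={a.txt, c.txt} staged={none}
After op 21 (git add b.txt): modified={a.txt, c.txt} staged={none}
After op 22 (git add c.txt): modified={a.txt} staged={c.txt}
After op 23 (modify b.txt): modified={a.txt, b.txt} staged={c.txt}
After op 24 (git add b.txt): modified={a.txt} staged={b.txt, c.txt}
After op 25 (modify d.txt): modified={a.txt, d.txt} staged={b.txt, c.txt}
After op 26 (git add a.txt): modified={d.txt} staged={a.txt, b.txt, c.txt}
After op 27 (git add d.txt): modified={none} staged={a.txt, b.txt, c.txt, d.txt}
After op 28 (modify b.txt): modified={b.txt} staged={a.txt, b.txt, c.txt, d.txt}
Final staged set: {a.txt, b.txt, c.txt, d.txt} -> count=4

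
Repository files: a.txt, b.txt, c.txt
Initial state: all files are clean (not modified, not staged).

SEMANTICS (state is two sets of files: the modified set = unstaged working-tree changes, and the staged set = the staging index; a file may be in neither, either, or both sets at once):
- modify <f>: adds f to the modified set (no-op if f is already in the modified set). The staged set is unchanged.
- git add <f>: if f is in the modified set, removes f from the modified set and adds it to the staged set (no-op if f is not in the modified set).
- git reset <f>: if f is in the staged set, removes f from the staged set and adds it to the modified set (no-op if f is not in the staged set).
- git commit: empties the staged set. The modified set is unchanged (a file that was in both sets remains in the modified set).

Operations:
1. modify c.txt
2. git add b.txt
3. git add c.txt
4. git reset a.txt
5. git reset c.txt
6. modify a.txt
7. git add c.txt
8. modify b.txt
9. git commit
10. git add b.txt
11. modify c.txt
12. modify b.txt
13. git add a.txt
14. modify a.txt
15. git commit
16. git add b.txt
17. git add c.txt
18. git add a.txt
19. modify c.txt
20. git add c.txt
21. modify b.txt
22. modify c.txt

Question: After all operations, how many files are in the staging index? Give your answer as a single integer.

Answer: 3

Derivation:
After op 1 (modify c.txt): modified={c.txt} staged={none}
After op 2 (git add b.txt): modified={c.txt} staged={none}
After op 3 (git add c.txt): modified={none} staged={c.txt}
After op 4 (git reset a.txt): modified={none} staged={c.txt}
After op 5 (git reset c.txt): modified={c.txt} staged={none}
After op 6 (modify a.txt): modified={a.txt, c.txt} staged={none}
After op 7 (git add c.txt): modified={a.txt} staged={c.txt}
After op 8 (modify b.txt): modified={a.txt, b.txt} staged={c.txt}
After op 9 (git commit): modified={a.txt, b.txt} staged={none}
After op 10 (git add b.txt): modified={a.txt} staged={b.txt}
After op 11 (modify c.txt): modified={a.txt, c.txt} staged={b.txt}
After op 12 (modify b.txt): modified={a.txt, b.txt, c.txt} staged={b.txt}
After op 13 (git add a.txt): modified={b.txt, c.txt} staged={a.txt, b.txt}
After op 14 (modify a.txt): modified={a.txt, b.txt, c.txt} staged={a.txt, b.txt}
After op 15 (git commit): modified={a.txt, b.txt, c.txt} staged={none}
After op 16 (git add b.txt): modified={a.txt, c.txt} staged={b.txt}
After op 17 (git add c.txt): modified={a.txt} staged={b.txt, c.txt}
After op 18 (git add a.txt): modified={none} staged={a.txt, b.txt, c.txt}
After op 19 (modify c.txt): modified={c.txt} staged={a.txt, b.txt, c.txt}
After op 20 (git add c.txt): modified={none} staged={a.txt, b.txt, c.txt}
After op 21 (modify b.txt): modified={b.txt} staged={a.txt, b.txt, c.txt}
After op 22 (modify c.txt): modified={b.txt, c.txt} staged={a.txt, b.txt, c.txt}
Final staged set: {a.txt, b.txt, c.txt} -> count=3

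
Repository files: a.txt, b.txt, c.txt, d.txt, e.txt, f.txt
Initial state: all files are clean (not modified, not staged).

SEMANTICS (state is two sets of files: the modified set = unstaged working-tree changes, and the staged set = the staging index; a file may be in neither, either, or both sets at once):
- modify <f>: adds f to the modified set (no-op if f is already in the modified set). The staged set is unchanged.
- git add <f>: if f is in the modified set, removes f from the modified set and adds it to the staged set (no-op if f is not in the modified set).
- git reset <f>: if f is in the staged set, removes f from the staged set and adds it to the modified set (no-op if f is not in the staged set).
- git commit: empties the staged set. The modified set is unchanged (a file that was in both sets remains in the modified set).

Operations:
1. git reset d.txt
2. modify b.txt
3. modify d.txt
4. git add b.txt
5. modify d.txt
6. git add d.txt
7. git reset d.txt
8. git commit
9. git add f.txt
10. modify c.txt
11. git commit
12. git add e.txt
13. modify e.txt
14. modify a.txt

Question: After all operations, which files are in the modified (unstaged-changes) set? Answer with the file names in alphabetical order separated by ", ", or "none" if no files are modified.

After op 1 (git reset d.txt): modified={none} staged={none}
After op 2 (modify b.txt): modified={b.txt} staged={none}
After op 3 (modify d.txt): modified={b.txt, d.txt} staged={none}
After op 4 (git add b.txt): modified={d.txt} staged={b.txt}
After op 5 (modify d.txt): modified={d.txt} staged={b.txt}
After op 6 (git add d.txt): modified={none} staged={b.txt, d.txt}
After op 7 (git reset d.txt): modified={d.txt} staged={b.txt}
After op 8 (git commit): modified={d.txt} staged={none}
After op 9 (git add f.txt): modified={d.txt} staged={none}
After op 10 (modify c.txt): modified={c.txt, d.txt} staged={none}
After op 11 (git commit): modified={c.txt, d.txt} staged={none}
After op 12 (git add e.txt): modified={c.txt, d.txt} staged={none}
After op 13 (modify e.txt): modified={c.txt, d.txt, e.txt} staged={none}
After op 14 (modify a.txt): modified={a.txt, c.txt, d.txt, e.txt} staged={none}

Answer: a.txt, c.txt, d.txt, e.txt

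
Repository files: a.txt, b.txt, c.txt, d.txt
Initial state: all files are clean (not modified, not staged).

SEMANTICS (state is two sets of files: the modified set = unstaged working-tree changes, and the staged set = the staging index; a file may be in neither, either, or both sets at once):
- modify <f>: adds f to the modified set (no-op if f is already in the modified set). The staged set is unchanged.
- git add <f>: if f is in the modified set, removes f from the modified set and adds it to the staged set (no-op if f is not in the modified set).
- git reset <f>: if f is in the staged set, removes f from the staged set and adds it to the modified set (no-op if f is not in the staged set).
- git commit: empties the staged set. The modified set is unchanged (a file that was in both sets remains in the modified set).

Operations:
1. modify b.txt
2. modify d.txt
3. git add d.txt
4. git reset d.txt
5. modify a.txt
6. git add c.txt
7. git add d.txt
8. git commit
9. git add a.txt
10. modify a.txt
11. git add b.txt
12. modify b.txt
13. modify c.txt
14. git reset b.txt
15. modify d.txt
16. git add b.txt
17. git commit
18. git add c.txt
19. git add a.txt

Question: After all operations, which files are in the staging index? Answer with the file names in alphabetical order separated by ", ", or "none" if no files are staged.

Answer: a.txt, c.txt

Derivation:
After op 1 (modify b.txt): modified={b.txt} staged={none}
After op 2 (modify d.txt): modified={b.txt, d.txt} staged={none}
After op 3 (git add d.txt): modified={b.txt} staged={d.txt}
After op 4 (git reset d.txt): modified={b.txt, d.txt} staged={none}
After op 5 (modify a.txt): modified={a.txt, b.txt, d.txt} staged={none}
After op 6 (git add c.txt): modified={a.txt, b.txt, d.txt} staged={none}
After op 7 (git add d.txt): modified={a.txt, b.txt} staged={d.txt}
After op 8 (git commit): modified={a.txt, b.txt} staged={none}
After op 9 (git add a.txt): modified={b.txt} staged={a.txt}
After op 10 (modify a.txt): modified={a.txt, b.txt} staged={a.txt}
After op 11 (git add b.txt): modified={a.txt} staged={a.txt, b.txt}
After op 12 (modify b.txt): modified={a.txt, b.txt} staged={a.txt, b.txt}
After op 13 (modify c.txt): modified={a.txt, b.txt, c.txt} staged={a.txt, b.txt}
After op 14 (git reset b.txt): modified={a.txt, b.txt, c.txt} staged={a.txt}
After op 15 (modify d.txt): modified={a.txt, b.txt, c.txt, d.txt} staged={a.txt}
After op 16 (git add b.txt): modified={a.txt, c.txt, d.txt} staged={a.txt, b.txt}
After op 17 (git commit): modified={a.txt, c.txt, d.txt} staged={none}
After op 18 (git add c.txt): modified={a.txt, d.txt} staged={c.txt}
After op 19 (git add a.txt): modified={d.txt} staged={a.txt, c.txt}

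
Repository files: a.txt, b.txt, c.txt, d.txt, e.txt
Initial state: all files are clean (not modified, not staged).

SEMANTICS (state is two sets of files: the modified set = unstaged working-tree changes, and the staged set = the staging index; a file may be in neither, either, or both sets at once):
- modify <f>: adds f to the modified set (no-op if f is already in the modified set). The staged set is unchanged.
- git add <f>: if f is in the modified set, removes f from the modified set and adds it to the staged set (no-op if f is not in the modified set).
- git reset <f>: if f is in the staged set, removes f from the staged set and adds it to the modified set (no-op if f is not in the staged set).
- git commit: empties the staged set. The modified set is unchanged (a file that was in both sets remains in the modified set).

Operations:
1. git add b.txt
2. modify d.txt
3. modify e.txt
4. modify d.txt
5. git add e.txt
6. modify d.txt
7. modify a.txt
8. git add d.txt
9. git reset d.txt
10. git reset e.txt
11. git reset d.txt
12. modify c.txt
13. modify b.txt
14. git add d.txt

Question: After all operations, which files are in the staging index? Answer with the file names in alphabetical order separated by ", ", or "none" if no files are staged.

After op 1 (git add b.txt): modified={none} staged={none}
After op 2 (modify d.txt): modified={d.txt} staged={none}
After op 3 (modify e.txt): modified={d.txt, e.txt} staged={none}
After op 4 (modify d.txt): modified={d.txt, e.txt} staged={none}
After op 5 (git add e.txt): modified={d.txt} staged={e.txt}
After op 6 (modify d.txt): modified={d.txt} staged={e.txt}
After op 7 (modify a.txt): modified={a.txt, d.txt} staged={e.txt}
After op 8 (git add d.txt): modified={a.txt} staged={d.txt, e.txt}
After op 9 (git reset d.txt): modified={a.txt, d.txt} staged={e.txt}
After op 10 (git reset e.txt): modified={a.txt, d.txt, e.txt} staged={none}
After op 11 (git reset d.txt): modified={a.txt, d.txt, e.txt} staged={none}
After op 12 (modify c.txt): modified={a.txt, c.txt, d.txt, e.txt} staged={none}
After op 13 (modify b.txt): modified={a.txt, b.txt, c.txt, d.txt, e.txt} staged={none}
After op 14 (git add d.txt): modified={a.txt, b.txt, c.txt, e.txt} staged={d.txt}

Answer: d.txt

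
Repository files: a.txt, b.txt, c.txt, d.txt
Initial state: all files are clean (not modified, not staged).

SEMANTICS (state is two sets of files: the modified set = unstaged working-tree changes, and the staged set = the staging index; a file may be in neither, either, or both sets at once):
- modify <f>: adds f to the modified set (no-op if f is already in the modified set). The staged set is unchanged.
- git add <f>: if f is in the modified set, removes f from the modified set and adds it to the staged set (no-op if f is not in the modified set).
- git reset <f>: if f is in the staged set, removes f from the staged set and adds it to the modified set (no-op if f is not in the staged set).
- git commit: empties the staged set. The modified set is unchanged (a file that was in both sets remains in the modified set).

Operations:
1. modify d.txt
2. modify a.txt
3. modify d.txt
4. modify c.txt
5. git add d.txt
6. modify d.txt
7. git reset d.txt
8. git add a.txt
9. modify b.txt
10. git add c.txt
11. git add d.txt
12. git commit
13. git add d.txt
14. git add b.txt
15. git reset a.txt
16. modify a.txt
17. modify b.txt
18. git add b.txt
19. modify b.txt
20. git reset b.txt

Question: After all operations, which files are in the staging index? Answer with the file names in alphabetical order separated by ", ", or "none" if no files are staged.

After op 1 (modify d.txt): modified={d.txt} staged={none}
After op 2 (modify a.txt): modified={a.txt, d.txt} staged={none}
After op 3 (modify d.txt): modified={a.txt, d.txt} staged={none}
After op 4 (modify c.txt): modified={a.txt, c.txt, d.txt} staged={none}
After op 5 (git add d.txt): modified={a.txt, c.txt} staged={d.txt}
After op 6 (modify d.txt): modified={a.txt, c.txt, d.txt} staged={d.txt}
After op 7 (git reset d.txt): modified={a.txt, c.txt, d.txt} staged={none}
After op 8 (git add a.txt): modified={c.txt, d.txt} staged={a.txt}
After op 9 (modify b.txt): modified={b.txt, c.txt, d.txt} staged={a.txt}
After op 10 (git add c.txt): modified={b.txt, d.txt} staged={a.txt, c.txt}
After op 11 (git add d.txt): modified={b.txt} staged={a.txt, c.txt, d.txt}
After op 12 (git commit): modified={b.txt} staged={none}
After op 13 (git add d.txt): modified={b.txt} staged={none}
After op 14 (git add b.txt): modified={none} staged={b.txt}
After op 15 (git reset a.txt): modified={none} staged={b.txt}
After op 16 (modify a.txt): modified={a.txt} staged={b.txt}
After op 17 (modify b.txt): modified={a.txt, b.txt} staged={b.txt}
After op 18 (git add b.txt): modified={a.txt} staged={b.txt}
After op 19 (modify b.txt): modified={a.txt, b.txt} staged={b.txt}
After op 20 (git reset b.txt): modified={a.txt, b.txt} staged={none}

Answer: none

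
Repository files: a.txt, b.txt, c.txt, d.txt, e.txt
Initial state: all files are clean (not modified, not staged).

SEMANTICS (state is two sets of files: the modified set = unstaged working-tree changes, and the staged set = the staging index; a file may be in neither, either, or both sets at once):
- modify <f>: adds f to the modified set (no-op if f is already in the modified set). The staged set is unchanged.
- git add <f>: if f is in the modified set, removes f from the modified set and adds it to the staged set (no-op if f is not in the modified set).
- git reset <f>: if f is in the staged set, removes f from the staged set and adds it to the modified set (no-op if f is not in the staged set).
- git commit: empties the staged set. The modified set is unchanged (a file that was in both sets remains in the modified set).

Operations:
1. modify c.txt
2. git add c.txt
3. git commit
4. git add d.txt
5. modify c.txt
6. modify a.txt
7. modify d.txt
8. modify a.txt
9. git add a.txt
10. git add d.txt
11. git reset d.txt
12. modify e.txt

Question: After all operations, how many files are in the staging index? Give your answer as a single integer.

After op 1 (modify c.txt): modified={c.txt} staged={none}
After op 2 (git add c.txt): modified={none} staged={c.txt}
After op 3 (git commit): modified={none} staged={none}
After op 4 (git add d.txt): modified={none} staged={none}
After op 5 (modify c.txt): modified={c.txt} staged={none}
After op 6 (modify a.txt): modified={a.txt, c.txt} staged={none}
After op 7 (modify d.txt): modified={a.txt, c.txt, d.txt} staged={none}
After op 8 (modify a.txt): modified={a.txt, c.txt, d.txt} staged={none}
After op 9 (git add a.txt): modified={c.txt, d.txt} staged={a.txt}
After op 10 (git add d.txt): modified={c.txt} staged={a.txt, d.txt}
After op 11 (git reset d.txt): modified={c.txt, d.txt} staged={a.txt}
After op 12 (modify e.txt): modified={c.txt, d.txt, e.txt} staged={a.txt}
Final staged set: {a.txt} -> count=1

Answer: 1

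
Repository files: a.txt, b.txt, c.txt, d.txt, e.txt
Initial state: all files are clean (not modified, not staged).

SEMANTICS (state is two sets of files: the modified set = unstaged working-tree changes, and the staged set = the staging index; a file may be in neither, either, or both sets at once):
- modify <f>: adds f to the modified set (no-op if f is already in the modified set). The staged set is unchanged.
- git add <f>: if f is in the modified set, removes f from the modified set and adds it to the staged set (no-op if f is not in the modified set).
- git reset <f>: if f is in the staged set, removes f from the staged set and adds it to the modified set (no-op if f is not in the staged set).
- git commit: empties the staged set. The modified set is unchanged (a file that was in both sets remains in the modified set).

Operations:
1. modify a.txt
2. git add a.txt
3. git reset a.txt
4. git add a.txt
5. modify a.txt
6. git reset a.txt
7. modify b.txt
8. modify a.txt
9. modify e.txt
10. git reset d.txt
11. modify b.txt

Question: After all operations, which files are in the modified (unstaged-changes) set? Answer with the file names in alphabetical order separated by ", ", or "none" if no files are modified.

After op 1 (modify a.txt): modified={a.txt} staged={none}
After op 2 (git add a.txt): modified={none} staged={a.txt}
After op 3 (git reset a.txt): modified={a.txt} staged={none}
After op 4 (git add a.txt): modified={none} staged={a.txt}
After op 5 (modify a.txt): modified={a.txt} staged={a.txt}
After op 6 (git reset a.txt): modified={a.txt} staged={none}
After op 7 (modify b.txt): modified={a.txt, b.txt} staged={none}
After op 8 (modify a.txt): modified={a.txt, b.txt} staged={none}
After op 9 (modify e.txt): modified={a.txt, b.txt, e.txt} staged={none}
After op 10 (git reset d.txt): modified={a.txt, b.txt, e.txt} staged={none}
After op 11 (modify b.txt): modified={a.txt, b.txt, e.txt} staged={none}

Answer: a.txt, b.txt, e.txt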